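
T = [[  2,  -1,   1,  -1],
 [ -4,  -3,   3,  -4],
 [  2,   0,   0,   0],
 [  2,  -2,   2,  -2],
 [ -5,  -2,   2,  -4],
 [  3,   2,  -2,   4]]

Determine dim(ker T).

1

Row reduce to echelon form.
R2 ← R2 + (2)·R1: [0, -5, 5, -6]
R3 ← R3 − R1: [0, 1, -1, 1]
R4 ← R4 − R1: [0, -1, 1, -1]
R5 ← R5 + (5/2)·R1: [0, -9/2, 9/2, -13/2]
R6 ← R6 − (3/2)·R1: [0, 7/2, -7/2, 11/2]
R3 ← R3 + (1/5)·R2: [0, 0, 0, -1/5]
R4 ← R4 − (1/5)·R2: [0, 0, 0, 1/5]
R5 ← R5 − (9/10)·R2: [0, 0, 0, -11/10]
R6 ← R6 + (7/10)·R2: [0, 0, 0, 13/10]
R4 ← R4 + R3: [0, 0, 0, 0]
R5 ← R5 − (11/2)·R3: [0, 0, 0, 0]
R6 ← R6 + (13/2)·R3: [0, 0, 0, 0]
3 nonzero rows, so rank(T) = 3.
T has 4 columns; by rank–nullity, nullity = 4 − 3 = 1.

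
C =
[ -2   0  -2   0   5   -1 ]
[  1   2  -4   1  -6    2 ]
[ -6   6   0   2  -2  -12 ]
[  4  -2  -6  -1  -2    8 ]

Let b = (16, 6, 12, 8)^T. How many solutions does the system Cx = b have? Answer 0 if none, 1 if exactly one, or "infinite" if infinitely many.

infinite

Row reduce the augmented matrix [C | b].
R2 ← R2 + (1/2)·R1: [0, 2, -5, 1, -7/2, 3/2, 14]
R3 ← R3 − (3)·R1: [0, 6, 6, 2, -17, -9, -36]
R4 ← R4 + (2)·R1: [0, -2, -10, -1, 8, 6, 40]
R3 ← R3 − (3)·R2: [0, 0, 21, -1, -13/2, -27/2, -78]
R4 ← R4 + R2: [0, 0, -15, 0, 9/2, 15/2, 54]
R4 ← R4 + (5/7)·R3: [0, 0, 0, -5/7, -1/7, -15/7, -12/7]
The echelon form has 4 nonzero rows, and every pivot lies in the first 6 columns, so rank(C) = rank([C|b]) = 4.
The system is consistent.
rank = 4 < 6 unknowns, so there are infinitely many solutions.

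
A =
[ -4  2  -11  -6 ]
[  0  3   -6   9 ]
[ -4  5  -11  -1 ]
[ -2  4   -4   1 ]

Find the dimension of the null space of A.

1

Row reduce to echelon form.
R3 ← R3 − R1: [0, 3, 0, 5]
R4 ← R4 − (1/2)·R1: [0, 3, 3/2, 4]
R3 ← R3 − R2: [0, 0, 6, -4]
R4 ← R4 − R2: [0, 0, 15/2, -5]
R4 ← R4 − (5/4)·R3: [0, 0, 0, 0]
3 nonzero rows, so rank(A) = 3.
A has 4 columns; by rank–nullity, nullity = 4 − 3 = 1.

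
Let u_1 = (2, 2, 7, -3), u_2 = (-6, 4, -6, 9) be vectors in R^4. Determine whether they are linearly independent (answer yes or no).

yes

Form the matrix with these vectors as rows and row reduce.
R2 ← R2 + (3)·R1: [0, 10, 15, 0]
2 nonzero rows, so the 2 vectors span a space of dimension 2.
Since 2 = 2, the vectors are linearly independent.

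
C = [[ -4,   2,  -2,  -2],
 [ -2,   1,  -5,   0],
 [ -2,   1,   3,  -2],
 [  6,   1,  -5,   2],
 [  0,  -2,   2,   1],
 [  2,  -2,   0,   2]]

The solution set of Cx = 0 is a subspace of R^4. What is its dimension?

Row reduce to echelon form.
R2 ← R2 − (1/2)·R1: [0, 0, -4, 1]
R3 ← R3 − (1/2)·R1: [0, 0, 4, -1]
R4 ← R4 + (3/2)·R1: [0, 4, -8, -1]
R6 ← R6 + (1/2)·R1: [0, -1, -1, 1]
Swap R2 ↔ R4
R5 ← R5 + (1/2)·R2: [0, 0, -2, 1/2]
R6 ← R6 + (1/4)·R2: [0, 0, -3, 3/4]
R4 ← R4 + R3: [0, 0, 0, 0]
R5 ← R5 + (1/2)·R3: [0, 0, 0, 0]
R6 ← R6 + (3/4)·R3: [0, 0, 0, 0]
3 nonzero rows, so rank(C) = 3.
C has 4 columns; by rank–nullity, nullity = 4 − 3 = 1.

1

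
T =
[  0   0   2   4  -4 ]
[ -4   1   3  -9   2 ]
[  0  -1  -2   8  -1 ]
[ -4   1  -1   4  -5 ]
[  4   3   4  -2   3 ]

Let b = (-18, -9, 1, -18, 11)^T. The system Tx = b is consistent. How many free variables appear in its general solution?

0

Row reduce the augmented matrix [T | b].
Swap R1 ↔ R2
R4 ← R4 − R1: [0, 0, -4, 13, -7, -9]
R5 ← R5 + R1: [0, 4, 7, -11, 5, 2]
Swap R2 ↔ R3
R5 ← R5 + (4)·R2: [0, 0, -1, 21, 1, 6]
R4 ← R4 + (2)·R3: [0, 0, 0, 21, -15, -45]
R5 ← R5 + (1/2)·R3: [0, 0, 0, 23, -1, -3]
R5 ← R5 − (23/21)·R4: [0, 0, 0, 0, 108/7, 324/7]
The echelon form has 5 nonzero rows, and every pivot lies in the first 5 columns, so rank(T) = rank([T|b]) = 5.
The system is consistent.
Free variables = (unknowns) − (rank) = 5 − 5 = 0.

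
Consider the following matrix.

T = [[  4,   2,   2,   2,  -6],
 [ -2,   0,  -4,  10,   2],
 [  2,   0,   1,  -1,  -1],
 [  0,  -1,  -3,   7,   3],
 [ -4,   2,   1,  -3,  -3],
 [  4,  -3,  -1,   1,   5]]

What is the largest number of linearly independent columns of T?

Row reduce to echelon form.
R2 ← R2 + (1/2)·R1: [0, 1, -3, 11, -1]
R3 ← R3 − (1/2)·R1: [0, -1, 0, -2, 2]
R5 ← R5 + R1: [0, 4, 3, -1, -9]
R6 ← R6 − R1: [0, -5, -3, -1, 11]
R3 ← R3 + R2: [0, 0, -3, 9, 1]
R4 ← R4 + R2: [0, 0, -6, 18, 2]
R5 ← R5 − (4)·R2: [0, 0, 15, -45, -5]
R6 ← R6 + (5)·R2: [0, 0, -18, 54, 6]
R4 ← R4 − (2)·R3: [0, 0, 0, 0, 0]
R5 ← R5 + (5)·R3: [0, 0, 0, 0, 0]
R6 ← R6 − (6)·R3: [0, 0, 0, 0, 0]
Echelon form has 3 nonzero rows, so rank(T) = 3.
The rank gives the maximum number of linearly independent columns: 3.

3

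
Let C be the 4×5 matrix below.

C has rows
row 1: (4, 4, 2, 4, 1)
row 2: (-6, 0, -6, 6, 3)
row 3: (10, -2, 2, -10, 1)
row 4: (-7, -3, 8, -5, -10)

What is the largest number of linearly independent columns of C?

Row reduce to echelon form.
R2 ← R2 + (3/2)·R1: [0, 6, -3, 12, 9/2]
R3 ← R3 − (5/2)·R1: [0, -12, -3, -20, -3/2]
R4 ← R4 + (7/4)·R1: [0, 4, 23/2, 2, -33/4]
R3 ← R3 + (2)·R2: [0, 0, -9, 4, 15/2]
R4 ← R4 − (2/3)·R2: [0, 0, 27/2, -6, -45/4]
R4 ← R4 + (3/2)·R3: [0, 0, 0, 0, 0]
Echelon form has 3 nonzero rows, so rank(C) = 3.
The rank gives the maximum number of linearly independent columns: 3.

3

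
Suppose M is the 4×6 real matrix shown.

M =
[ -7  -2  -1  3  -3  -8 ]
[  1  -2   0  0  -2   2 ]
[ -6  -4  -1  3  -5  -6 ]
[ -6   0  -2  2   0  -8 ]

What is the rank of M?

3

Row reduce to echelon form.
R2 ← R2 + (1/7)·R1: [0, -16/7, -1/7, 3/7, -17/7, 6/7]
R3 ← R3 − (6/7)·R1: [0, -16/7, -1/7, 3/7, -17/7, 6/7]
R4 ← R4 − (6/7)·R1: [0, 12/7, -8/7, -4/7, 18/7, -8/7]
R3 ← R3 − R2: [0, 0, 0, 0, 0, 0]
R4 ← R4 + (3/4)·R2: [0, 0, -5/4, -1/4, 3/4, -1/2]
Swap R3 ↔ R4
Echelon form has 3 nonzero rows, so rank(M) = 3.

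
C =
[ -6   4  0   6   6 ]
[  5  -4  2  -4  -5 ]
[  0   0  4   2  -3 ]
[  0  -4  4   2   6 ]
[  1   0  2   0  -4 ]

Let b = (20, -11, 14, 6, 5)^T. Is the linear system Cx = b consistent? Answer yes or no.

Row reduce the augmented matrix [C | b].
R2 ← R2 + (5/6)·R1: [0, -2/3, 2, 1, 0, 17/3]
R5 ← R5 + (1/6)·R1: [0, 2/3, 2, 1, -3, 25/3]
R4 ← R4 − (6)·R2: [0, 0, -8, -4, 6, -28]
R5 ← R5 + R2: [0, 0, 4, 2, -3, 14]
R4 ← R4 + (2)·R3: [0, 0, 0, 0, 0, 0]
R5 ← R5 − R3: [0, 0, 0, 0, 0, 0]
The echelon form has 3 nonzero rows, and every pivot lies in the first 5 columns, so rank(C) = rank([C|b]) = 3.
The system is consistent.

yes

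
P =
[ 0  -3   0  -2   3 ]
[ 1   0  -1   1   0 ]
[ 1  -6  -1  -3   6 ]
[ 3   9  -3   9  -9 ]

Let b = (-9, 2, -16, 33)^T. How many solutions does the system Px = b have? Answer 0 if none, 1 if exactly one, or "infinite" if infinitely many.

infinite

Row reduce the augmented matrix [P | b].
Swap R1 ↔ R2
R3 ← R3 − R1: [0, -6, 0, -4, 6, -18]
R4 ← R4 − (3)·R1: [0, 9, 0, 6, -9, 27]
R3 ← R3 − (2)·R2: [0, 0, 0, 0, 0, 0]
R4 ← R4 + (3)·R2: [0, 0, 0, 0, 0, 0]
The echelon form has 2 nonzero rows, and every pivot lies in the first 5 columns, so rank(P) = rank([P|b]) = 2.
The system is consistent.
rank = 2 < 5 unknowns, so there are infinitely many solutions.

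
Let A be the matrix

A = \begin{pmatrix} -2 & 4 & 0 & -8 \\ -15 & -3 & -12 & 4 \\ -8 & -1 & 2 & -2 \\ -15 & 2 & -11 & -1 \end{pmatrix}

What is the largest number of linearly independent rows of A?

4

Row reduce to echelon form.
R2 ← R2 − (15/2)·R1: [0, -33, -12, 64]
R3 ← R3 − (4)·R1: [0, -17, 2, 30]
R4 ← R4 − (15/2)·R1: [0, -28, -11, 59]
R3 ← R3 − (17/33)·R2: [0, 0, 90/11, -98/33]
R4 ← R4 − (28/33)·R2: [0, 0, -9/11, 155/33]
R4 ← R4 + (1/10)·R3: [0, 0, 0, 22/5]
Echelon form has 4 nonzero rows, so rank(A) = 4.
The rank gives the maximum number of linearly independent rows: 4.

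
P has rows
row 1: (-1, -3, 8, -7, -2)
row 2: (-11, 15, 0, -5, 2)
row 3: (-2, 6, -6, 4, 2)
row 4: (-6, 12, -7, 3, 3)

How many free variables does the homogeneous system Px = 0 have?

3

Row reduce to echelon form.
R2 ← R2 − (11)·R1: [0, 48, -88, 72, 24]
R3 ← R3 − (2)·R1: [0, 12, -22, 18, 6]
R4 ← R4 − (6)·R1: [0, 30, -55, 45, 15]
R3 ← R3 − (1/4)·R2: [0, 0, 0, 0, 0]
R4 ← R4 − (5/8)·R2: [0, 0, 0, 0, 0]
2 nonzero rows, so rank(P) = 2.
P has 5 columns; by rank–nullity, nullity = 5 − 2 = 3.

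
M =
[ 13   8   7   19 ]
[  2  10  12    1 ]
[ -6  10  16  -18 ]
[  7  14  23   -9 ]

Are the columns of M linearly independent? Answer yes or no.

Row reduce M to echelon form.
R2 ← R2 − (2/13)·R1: [0, 114/13, 142/13, -25/13]
R3 ← R3 + (6/13)·R1: [0, 178/13, 250/13, -120/13]
R4 ← R4 − (7/13)·R1: [0, 126/13, 250/13, -250/13]
R3 ← R3 − (89/57)·R2: [0, 0, 124/57, -355/57]
R4 ← R4 − (21/19)·R2: [0, 0, 136/19, -325/19]
R4 ← R4 − (102/31)·R3: [0, 0, 0, 105/31]
4 pivots among 4 columns.
Every column is a pivot column, so the columns are linearly independent.

yes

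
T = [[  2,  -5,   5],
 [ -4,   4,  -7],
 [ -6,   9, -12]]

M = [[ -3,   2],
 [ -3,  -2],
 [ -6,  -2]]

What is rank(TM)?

2

First compute TM:
[[-21,   4],
 [ 42,  -2],
 [ 63,  -6]]
Now row reduce the product.
R2 ← R2 + (2)·R1: [0, 6]
R3 ← R3 + (3)·R1: [0, 6]
R3 ← R3 − R2: [0, 0]
2 nonzero rows, so rank(TM) = 2.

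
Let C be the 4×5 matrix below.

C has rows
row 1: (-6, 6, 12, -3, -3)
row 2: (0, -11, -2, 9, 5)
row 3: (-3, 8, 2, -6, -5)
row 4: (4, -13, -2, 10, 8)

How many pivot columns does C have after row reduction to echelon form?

Row reduce to echelon form.
R3 ← R3 − (1/2)·R1: [0, 5, -4, -9/2, -7/2]
R4 ← R4 + (2/3)·R1: [0, -9, 6, 8, 6]
R3 ← R3 + (5/11)·R2: [0, 0, -54/11, -9/22, -27/22]
R4 ← R4 − (9/11)·R2: [0, 0, 84/11, 7/11, 21/11]
R4 ← R4 + (14/9)·R3: [0, 0, 0, 0, 0]
Echelon form has 3 nonzero rows, so rank(C) = 3.
Each nonzero row contributes one pivot column: 3 pivot columns.

3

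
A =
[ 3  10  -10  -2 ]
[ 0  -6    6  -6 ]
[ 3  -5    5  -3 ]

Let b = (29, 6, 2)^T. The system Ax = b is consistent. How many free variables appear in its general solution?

1

Row reduce the augmented matrix [A | b].
R3 ← R3 − R1: [0, -15, 15, -1, -27]
R3 ← R3 − (5/2)·R2: [0, 0, 0, 14, -42]
The echelon form has 3 nonzero rows, and every pivot lies in the first 4 columns, so rank(A) = rank([A|b]) = 3.
The system is consistent.
Free variables = (unknowns) − (rank) = 4 − 3 = 1.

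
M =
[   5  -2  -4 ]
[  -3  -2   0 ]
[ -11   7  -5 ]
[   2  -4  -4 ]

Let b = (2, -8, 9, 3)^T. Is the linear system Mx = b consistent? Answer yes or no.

no

Row reduce the augmented matrix [M | b].
R2 ← R2 + (3/5)·R1: [0, -16/5, -12/5, -34/5]
R3 ← R3 + (11/5)·R1: [0, 13/5, -69/5, 67/5]
R4 ← R4 − (2/5)·R1: [0, -16/5, -12/5, 11/5]
R3 ← R3 + (13/16)·R2: [0, 0, -63/4, 63/8]
R4 ← R4 − R2: [0, 0, 0, 9]
The echelon form has 4 nonzero rows; the last pivot sits in the augmented column, so rank(M) = 3 but rank([M|b]) = 4.
Since the ranks differ, the system is inconsistent.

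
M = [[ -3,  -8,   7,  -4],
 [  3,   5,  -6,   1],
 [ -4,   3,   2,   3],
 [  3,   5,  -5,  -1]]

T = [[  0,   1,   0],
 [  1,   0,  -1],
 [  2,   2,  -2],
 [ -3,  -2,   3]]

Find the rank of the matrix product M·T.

First compute MT:
[[ 18,  19, -18],
 [-10, -11,  10],
 [ -2,  -6,   2],
 [ -2,  -5,   2]]
Now row reduce the product.
R2 ← R2 + (5/9)·R1: [0, -4/9, 0]
R3 ← R3 + (1/9)·R1: [0, -35/9, 0]
R4 ← R4 + (1/9)·R1: [0, -26/9, 0]
R3 ← R3 − (35/4)·R2: [0, 0, 0]
R4 ← R4 − (13/2)·R2: [0, 0, 0]
2 nonzero rows, so rank(MT) = 2.

2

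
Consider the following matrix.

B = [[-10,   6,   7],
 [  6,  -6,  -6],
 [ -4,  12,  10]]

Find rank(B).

2

Row reduce to echelon form.
R2 ← R2 + (3/5)·R1: [0, -12/5, -9/5]
R3 ← R3 − (2/5)·R1: [0, 48/5, 36/5]
R3 ← R3 + (4)·R2: [0, 0, 0]
Echelon form has 2 nonzero rows, so rank(B) = 2.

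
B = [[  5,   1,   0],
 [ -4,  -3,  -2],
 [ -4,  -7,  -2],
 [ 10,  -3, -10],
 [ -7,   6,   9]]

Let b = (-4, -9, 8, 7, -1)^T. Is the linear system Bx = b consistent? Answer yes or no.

no

Row reduce the augmented matrix [B | b].
R2 ← R2 + (4/5)·R1: [0, -11/5, -2, -61/5]
R3 ← R3 + (4/5)·R1: [0, -31/5, -2, 24/5]
R4 ← R4 − (2)·R1: [0, -5, -10, 15]
R5 ← R5 + (7/5)·R1: [0, 37/5, 9, -33/5]
R3 ← R3 − (31/11)·R2: [0, 0, 40/11, 431/11]
R4 ← R4 − (25/11)·R2: [0, 0, -60/11, 470/11]
R5 ← R5 + (37/11)·R2: [0, 0, 25/11, -524/11]
R4 ← R4 + (3/2)·R3: [0, 0, 0, 203/2]
R5 ← R5 − (5/8)·R3: [0, 0, 0, -577/8]
R5 ← R5 + (577/812)·R4: [0, 0, 0, 0]
The echelon form has 4 nonzero rows; the last pivot sits in the augmented column, so rank(B) = 3 but rank([B|b]) = 4.
Since the ranks differ, the system is inconsistent.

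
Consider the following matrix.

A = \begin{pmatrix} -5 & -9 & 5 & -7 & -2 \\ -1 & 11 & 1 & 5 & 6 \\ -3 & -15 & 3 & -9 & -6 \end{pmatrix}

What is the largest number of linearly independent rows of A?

Row reduce to echelon form.
R2 ← R2 − (1/5)·R1: [0, 64/5, 0, 32/5, 32/5]
R3 ← R3 − (3/5)·R1: [0, -48/5, 0, -24/5, -24/5]
R3 ← R3 + (3/4)·R2: [0, 0, 0, 0, 0]
Echelon form has 2 nonzero rows, so rank(A) = 2.
The rank gives the maximum number of linearly independent rows: 2.

2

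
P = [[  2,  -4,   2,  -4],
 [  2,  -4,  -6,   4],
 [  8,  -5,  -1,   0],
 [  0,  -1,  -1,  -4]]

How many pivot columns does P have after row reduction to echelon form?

4

Row reduce to echelon form.
R2 ← R2 − R1: [0, 0, -8, 8]
R3 ← R3 − (4)·R1: [0, 11, -9, 16]
Swap R2 ↔ R3
R4 ← R4 + (1/11)·R2: [0, 0, -20/11, -28/11]
R4 ← R4 − (5/22)·R3: [0, 0, 0, -48/11]
Echelon form has 4 nonzero rows, so rank(P) = 4.
Each nonzero row contributes one pivot column: 4 pivot columns.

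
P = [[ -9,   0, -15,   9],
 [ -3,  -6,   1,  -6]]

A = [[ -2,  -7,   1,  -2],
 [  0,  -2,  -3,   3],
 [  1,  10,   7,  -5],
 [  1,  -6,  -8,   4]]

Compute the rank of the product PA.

First compute PA:
[[ 12, -141, -186, 129],
 [  1,  79,  70, -41]]
Now row reduce the product.
R2 ← R2 − (1/12)·R1: [0, 363/4, 171/2, -207/4]
2 nonzero rows, so rank(PA) = 2.

2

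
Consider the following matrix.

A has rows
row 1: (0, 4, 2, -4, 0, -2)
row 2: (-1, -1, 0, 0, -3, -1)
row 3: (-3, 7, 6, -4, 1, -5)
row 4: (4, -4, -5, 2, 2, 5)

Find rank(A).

Row reduce to echelon form.
Swap R1 ↔ R2
R3 ← R3 − (3)·R1: [0, 10, 6, -4, 10, -2]
R4 ← R4 + (4)·R1: [0, -8, -5, 2, -10, 1]
R3 ← R3 − (5/2)·R2: [0, 0, 1, 6, 10, 3]
R4 ← R4 + (2)·R2: [0, 0, -1, -6, -10, -3]
R4 ← R4 + R3: [0, 0, 0, 0, 0, 0]
Echelon form has 3 nonzero rows, so rank(A) = 3.

3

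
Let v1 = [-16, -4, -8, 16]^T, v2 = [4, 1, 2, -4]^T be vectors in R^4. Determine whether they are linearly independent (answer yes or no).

no

Form the matrix with these vectors as rows and row reduce.
R2 ← R2 + (1/4)·R1: [0, 0, 0, 0]
1 nonzero row, so the 2 vectors span a space of dimension 1.
Since 1 < 2, the vectors are linearly dependent.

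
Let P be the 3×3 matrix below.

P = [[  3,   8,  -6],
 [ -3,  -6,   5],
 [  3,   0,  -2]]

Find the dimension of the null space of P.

Row reduce to echelon form.
R2 ← R2 + R1: [0, 2, -1]
R3 ← R3 − R1: [0, -8, 4]
R3 ← R3 + (4)·R2: [0, 0, 0]
2 nonzero rows, so rank(P) = 2.
P has 3 columns; by rank–nullity, nullity = 3 − 2 = 1.

1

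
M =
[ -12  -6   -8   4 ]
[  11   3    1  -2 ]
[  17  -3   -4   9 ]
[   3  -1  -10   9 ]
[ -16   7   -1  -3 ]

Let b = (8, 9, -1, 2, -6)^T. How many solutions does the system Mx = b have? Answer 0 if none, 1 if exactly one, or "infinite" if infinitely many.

Row reduce the augmented matrix [M | b].
R2 ← R2 + (11/12)·R1: [0, -5/2, -19/3, 5/3, 49/3]
R3 ← R3 + (17/12)·R1: [0, -23/2, -46/3, 44/3, 31/3]
R4 ← R4 + (1/4)·R1: [0, -5/2, -12, 10, 4]
R5 ← R5 − (4/3)·R1: [0, 15, 29/3, -25/3, -50/3]
R3 ← R3 − (23/5)·R2: [0, 0, 69/5, 7, -324/5]
R4 ← R4 − R2: [0, 0, -17/3, 25/3, -37/3]
R5 ← R5 + (6)·R2: [0, 0, -85/3, 5/3, 244/3]
R4 ← R4 + (85/207)·R3: [0, 0, 0, 2320/207, -2687/69]
R5 ← R5 + (425/207)·R3: [0, 0, 0, 3320/207, -3568/69]
R5 ← R5 − (83/58)·R4: [0, 0, 0, 0, 233/58]
The echelon form has 5 nonzero rows; the last pivot sits in the augmented column, so rank(M) = 4 but rank([M|b]) = 5.
Since the ranks differ, the system is inconsistent.
It has no solutions.

0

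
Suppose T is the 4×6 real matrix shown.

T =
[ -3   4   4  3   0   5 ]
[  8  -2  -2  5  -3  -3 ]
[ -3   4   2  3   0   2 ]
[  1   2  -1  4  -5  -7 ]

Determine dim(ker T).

2

Row reduce to echelon form.
R2 ← R2 + (8/3)·R1: [0, 26/3, 26/3, 13, -3, 31/3]
R3 ← R3 − R1: [0, 0, -2, 0, 0, -3]
R4 ← R4 + (1/3)·R1: [0, 10/3, 1/3, 5, -5, -16/3]
R4 ← R4 − (5/13)·R2: [0, 0, -3, 0, -50/13, -121/13]
R4 ← R4 − (3/2)·R3: [0, 0, 0, 0, -50/13, -125/26]
4 nonzero rows, so rank(T) = 4.
T has 6 columns; by rank–nullity, nullity = 6 − 4 = 2.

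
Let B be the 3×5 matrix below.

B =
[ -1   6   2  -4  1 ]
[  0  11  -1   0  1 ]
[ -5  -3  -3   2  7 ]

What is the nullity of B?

2

Row reduce to echelon form.
R3 ← R3 − (5)·R1: [0, -33, -13, 22, 2]
R3 ← R3 + (3)·R2: [0, 0, -16, 22, 5]
3 nonzero rows, so rank(B) = 3.
B has 5 columns; by rank–nullity, nullity = 5 − 3 = 2.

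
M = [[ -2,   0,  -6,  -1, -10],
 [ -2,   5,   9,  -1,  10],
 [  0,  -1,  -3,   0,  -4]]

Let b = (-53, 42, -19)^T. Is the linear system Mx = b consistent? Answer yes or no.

yes

Row reduce the augmented matrix [M | b].
R2 ← R2 − R1: [0, 5, 15, 0, 20, 95]
R3 ← R3 + (1/5)·R2: [0, 0, 0, 0, 0, 0]
The echelon form has 2 nonzero rows, and every pivot lies in the first 5 columns, so rank(M) = rank([M|b]) = 2.
The system is consistent.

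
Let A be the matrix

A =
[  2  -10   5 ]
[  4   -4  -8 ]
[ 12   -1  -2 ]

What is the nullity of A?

Row reduce to echelon form.
R2 ← R2 − (2)·R1: [0, 16, -18]
R3 ← R3 − (6)·R1: [0, 59, -32]
R3 ← R3 − (59/16)·R2: [0, 0, 275/8]
3 nonzero rows, so rank(A) = 3.
A has 3 columns; by rank–nullity, nullity = 3 − 3 = 0.

0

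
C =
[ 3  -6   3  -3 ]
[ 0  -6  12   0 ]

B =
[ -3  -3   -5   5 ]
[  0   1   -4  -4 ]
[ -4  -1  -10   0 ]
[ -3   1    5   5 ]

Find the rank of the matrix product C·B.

First compute CB:
[[-12, -21, -36,  24],
 [-48, -18, -96,  24]]
Now row reduce the product.
R2 ← R2 − (4)·R1: [0, 66, 48, -72]
2 nonzero rows, so rank(CB) = 2.

2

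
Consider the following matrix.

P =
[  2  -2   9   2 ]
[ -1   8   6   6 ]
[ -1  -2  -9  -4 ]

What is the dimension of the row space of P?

2

Row reduce to echelon form.
R2 ← R2 + (1/2)·R1: [0, 7, 21/2, 7]
R3 ← R3 + (1/2)·R1: [0, -3, -9/2, -3]
R3 ← R3 + (3/7)·R2: [0, 0, 0, 0]
Echelon form has 2 nonzero rows, so rank(P) = 2.
The row space has dimension equal to the rank: 2.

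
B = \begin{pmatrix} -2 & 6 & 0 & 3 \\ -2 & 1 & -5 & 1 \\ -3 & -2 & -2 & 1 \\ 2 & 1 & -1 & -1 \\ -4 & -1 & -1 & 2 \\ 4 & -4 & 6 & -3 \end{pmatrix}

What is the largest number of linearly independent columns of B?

3

Row reduce to echelon form.
R2 ← R2 − R1: [0, -5, -5, -2]
R3 ← R3 − (3/2)·R1: [0, -11, -2, -7/2]
R4 ← R4 + R1: [0, 7, -1, 2]
R5 ← R5 − (2)·R1: [0, -13, -1, -4]
R6 ← R6 + (2)·R1: [0, 8, 6, 3]
R3 ← R3 − (11/5)·R2: [0, 0, 9, 9/10]
R4 ← R4 + (7/5)·R2: [0, 0, -8, -4/5]
R5 ← R5 − (13/5)·R2: [0, 0, 12, 6/5]
R6 ← R6 + (8/5)·R2: [0, 0, -2, -1/5]
R4 ← R4 + (8/9)·R3: [0, 0, 0, 0]
R5 ← R5 − (4/3)·R3: [0, 0, 0, 0]
R6 ← R6 + (2/9)·R3: [0, 0, 0, 0]
Echelon form has 3 nonzero rows, so rank(B) = 3.
The rank gives the maximum number of linearly independent columns: 3.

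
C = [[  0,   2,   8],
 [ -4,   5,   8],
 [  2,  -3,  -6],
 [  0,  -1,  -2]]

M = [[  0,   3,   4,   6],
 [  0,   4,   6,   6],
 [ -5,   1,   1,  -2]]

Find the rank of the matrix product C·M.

First compute CM:
[[-40,  16,  20,  -4],
 [-40,  16,  22, -10],
 [ 30, -12, -16,   6],
 [ 10,  -6,  -8,  -2]]
Now row reduce the product.
R2 ← R2 − R1: [0, 0, 2, -6]
R3 ← R3 + (3/4)·R1: [0, 0, -1, 3]
R4 ← R4 + (1/4)·R1: [0, -2, -3, -3]
Swap R2 ↔ R4
R4 ← R4 + (2)·R3: [0, 0, 0, 0]
3 nonzero rows, so rank(CM) = 3.

3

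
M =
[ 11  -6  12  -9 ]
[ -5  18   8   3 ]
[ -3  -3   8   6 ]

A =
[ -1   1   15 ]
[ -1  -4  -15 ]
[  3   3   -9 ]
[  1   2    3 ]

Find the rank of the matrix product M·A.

2

First compute MA:
[[ 22,  53, 120],
 [ 14, -47, -408],
 [ 36,  45, -54]]
Now row reduce the product.
R2 ← R2 − (7/11)·R1: [0, -888/11, -5328/11]
R3 ← R3 − (18/11)·R1: [0, -459/11, -2754/11]
R3 ← R3 − (153/296)·R2: [0, 0, 0]
2 nonzero rows, so rank(MA) = 2.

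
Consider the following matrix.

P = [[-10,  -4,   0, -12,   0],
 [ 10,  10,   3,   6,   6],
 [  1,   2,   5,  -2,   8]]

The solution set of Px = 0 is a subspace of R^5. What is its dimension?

Row reduce to echelon form.
R2 ← R2 + R1: [0, 6, 3, -6, 6]
R3 ← R3 + (1/10)·R1: [0, 8/5, 5, -16/5, 8]
R3 ← R3 − (4/15)·R2: [0, 0, 21/5, -8/5, 32/5]
3 nonzero rows, so rank(P) = 3.
P has 5 columns; by rank–nullity, nullity = 5 − 3 = 2.

2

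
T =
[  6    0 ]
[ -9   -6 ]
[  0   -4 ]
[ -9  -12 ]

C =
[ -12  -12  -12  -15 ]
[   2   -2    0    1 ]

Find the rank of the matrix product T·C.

First compute TC:
[[-72, -72, -72, -90],
 [ 96, 120, 108, 129],
 [ -8,   8,   0,  -4],
 [ 84, 132, 108, 123]]
Now row reduce the product.
R2 ← R2 + (4/3)·R1: [0, 24, 12, 9]
R3 ← R3 − (1/9)·R1: [0, 16, 8, 6]
R4 ← R4 + (7/6)·R1: [0, 48, 24, 18]
R3 ← R3 − (2/3)·R2: [0, 0, 0, 0]
R4 ← R4 − (2)·R2: [0, 0, 0, 0]
2 nonzero rows, so rank(TC) = 2.

2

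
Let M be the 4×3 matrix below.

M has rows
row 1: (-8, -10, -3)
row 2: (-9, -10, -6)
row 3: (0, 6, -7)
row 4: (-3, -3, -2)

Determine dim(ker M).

0

Row reduce to echelon form.
R2 ← R2 − (9/8)·R1: [0, 5/4, -21/8]
R4 ← R4 − (3/8)·R1: [0, 3/4, -7/8]
R3 ← R3 − (24/5)·R2: [0, 0, 28/5]
R4 ← R4 − (3/5)·R2: [0, 0, 7/10]
R4 ← R4 − (1/8)·R3: [0, 0, 0]
3 nonzero rows, so rank(M) = 3.
M has 3 columns; by rank–nullity, nullity = 3 − 3 = 0.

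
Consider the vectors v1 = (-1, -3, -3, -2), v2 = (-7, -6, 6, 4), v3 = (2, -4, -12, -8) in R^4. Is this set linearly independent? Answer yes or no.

Form the matrix with these vectors as rows and row reduce.
R2 ← R2 − (7)·R1: [0, 15, 27, 18]
R3 ← R3 + (2)·R1: [0, -10, -18, -12]
R3 ← R3 + (2/3)·R2: [0, 0, 0, 0]
2 nonzero rows, so the 3 vectors span a space of dimension 2.
Since 2 < 3, the vectors are linearly dependent.

no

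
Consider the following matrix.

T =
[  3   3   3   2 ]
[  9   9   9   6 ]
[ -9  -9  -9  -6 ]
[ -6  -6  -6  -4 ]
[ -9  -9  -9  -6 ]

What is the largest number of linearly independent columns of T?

Row reduce to echelon form.
R2 ← R2 − (3)·R1: [0, 0, 0, 0]
R3 ← R3 + (3)·R1: [0, 0, 0, 0]
R4 ← R4 + (2)·R1: [0, 0, 0, 0]
R5 ← R5 + (3)·R1: [0, 0, 0, 0]
Echelon form has 1 nonzero row, so rank(T) = 1.
The rank gives the maximum number of linearly independent columns: 1.

1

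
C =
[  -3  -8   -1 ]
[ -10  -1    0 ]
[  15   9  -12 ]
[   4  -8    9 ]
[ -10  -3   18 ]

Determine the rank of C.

Row reduce to echelon form.
R2 ← R2 − (10/3)·R1: [0, 77/3, 10/3]
R3 ← R3 + (5)·R1: [0, -31, -17]
R4 ← R4 + (4/3)·R1: [0, -56/3, 23/3]
R5 ← R5 − (10/3)·R1: [0, 71/3, 64/3]
R3 ← R3 + (93/77)·R2: [0, 0, -999/77]
R4 ← R4 + (8/11)·R2: [0, 0, 111/11]
R5 ← R5 − (71/77)·R2: [0, 0, 1406/77]
R4 ← R4 + (7/9)·R3: [0, 0, 0]
R5 ← R5 + (38/27)·R3: [0, 0, 0]
Echelon form has 3 nonzero rows, so rank(C) = 3.

3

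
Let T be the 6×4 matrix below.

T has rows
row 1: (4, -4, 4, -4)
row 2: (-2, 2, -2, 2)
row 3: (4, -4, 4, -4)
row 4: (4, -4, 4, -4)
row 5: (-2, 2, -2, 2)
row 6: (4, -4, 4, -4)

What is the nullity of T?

Row reduce to echelon form.
R2 ← R2 + (1/2)·R1: [0, 0, 0, 0]
R3 ← R3 − R1: [0, 0, 0, 0]
R4 ← R4 − R1: [0, 0, 0, 0]
R5 ← R5 + (1/2)·R1: [0, 0, 0, 0]
R6 ← R6 − R1: [0, 0, 0, 0]
1 nonzero row, so rank(T) = 1.
T has 4 columns; by rank–nullity, nullity = 4 − 1 = 3.

3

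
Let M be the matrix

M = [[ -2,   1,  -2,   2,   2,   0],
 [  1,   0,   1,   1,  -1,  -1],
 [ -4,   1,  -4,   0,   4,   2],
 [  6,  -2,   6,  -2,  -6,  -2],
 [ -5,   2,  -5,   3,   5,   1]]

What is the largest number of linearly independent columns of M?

2

Row reduce to echelon form.
R2 ← R2 + (1/2)·R1: [0, 1/2, 0, 2, 0, -1]
R3 ← R3 − (2)·R1: [0, -1, 0, -4, 0, 2]
R4 ← R4 + (3)·R1: [0, 1, 0, 4, 0, -2]
R5 ← R5 − (5/2)·R1: [0, -1/2, 0, -2, 0, 1]
R3 ← R3 + (2)·R2: [0, 0, 0, 0, 0, 0]
R4 ← R4 − (2)·R2: [0, 0, 0, 0, 0, 0]
R5 ← R5 + R2: [0, 0, 0, 0, 0, 0]
Echelon form has 2 nonzero rows, so rank(M) = 2.
The rank gives the maximum number of linearly independent columns: 2.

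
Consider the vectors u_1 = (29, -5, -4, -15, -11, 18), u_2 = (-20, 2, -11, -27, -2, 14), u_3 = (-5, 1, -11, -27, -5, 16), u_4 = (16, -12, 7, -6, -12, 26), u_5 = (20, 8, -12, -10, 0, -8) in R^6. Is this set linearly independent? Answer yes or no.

Form the matrix with these vectors as rows and row reduce.
R2 ← R2 + (20/29)·R1: [0, -42/29, -399/29, -1083/29, -278/29, 766/29]
R3 ← R3 + (5/29)·R1: [0, 4/29, -339/29, -858/29, -200/29, 554/29]
R4 ← R4 − (16/29)·R1: [0, -268/29, 267/29, 66/29, -172/29, 466/29]
R5 ← R5 − (20/29)·R1: [0, 332/29, -268/29, 10/29, 220/29, -592/29]
R3 ← R3 + (2/21)·R2: [0, 0, -13, -232/7, -164/21, 454/21]
R4 ← R4 − (134/21)·R2: [0, 0, 97, 1684/7, 1160/21, -3202/21]
R5 ← R5 + (166/21)·R2: [0, 0, -118, -2064/7, -1432/21, 3956/21]
R4 ← R4 + (97/13)·R3: [0, 0, 0, -612/91, -276/91, 804/91]
R5 ← R5 − (118/13)·R3: [0, 0, 0, 544/91, 736/273, -2144/273]
R5 ← R5 + (8/9)·R4: [0, 0, 0, 0, 0, 0]
4 nonzero rows, so the 5 vectors span a space of dimension 4.
Since 4 < 5, the vectors are linearly dependent.

no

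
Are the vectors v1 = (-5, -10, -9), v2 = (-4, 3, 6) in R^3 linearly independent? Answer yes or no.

yes

Form the matrix with these vectors as rows and row reduce.
R2 ← R2 − (4/5)·R1: [0, 11, 66/5]
2 nonzero rows, so the 2 vectors span a space of dimension 2.
Since 2 = 2, the vectors are linearly independent.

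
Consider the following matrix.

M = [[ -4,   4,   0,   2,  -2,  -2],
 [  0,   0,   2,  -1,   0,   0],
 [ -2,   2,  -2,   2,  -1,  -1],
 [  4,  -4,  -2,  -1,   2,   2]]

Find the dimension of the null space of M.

Row reduce to echelon form.
R3 ← R3 − (1/2)·R1: [0, 0, -2, 1, 0, 0]
R4 ← R4 + R1: [0, 0, -2, 1, 0, 0]
R3 ← R3 + R2: [0, 0, 0, 0, 0, 0]
R4 ← R4 + R2: [0, 0, 0, 0, 0, 0]
2 nonzero rows, so rank(M) = 2.
M has 6 columns; by rank–nullity, nullity = 6 − 2 = 4.

4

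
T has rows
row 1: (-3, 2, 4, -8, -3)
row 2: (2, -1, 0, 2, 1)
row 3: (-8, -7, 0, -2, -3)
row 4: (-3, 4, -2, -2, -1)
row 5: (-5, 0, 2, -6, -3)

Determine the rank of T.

3

Row reduce to echelon form.
R2 ← R2 + (2/3)·R1: [0, 1/3, 8/3, -10/3, -1]
R3 ← R3 − (8/3)·R1: [0, -37/3, -32/3, 58/3, 5]
R4 ← R4 − R1: [0, 2, -6, 6, 2]
R5 ← R5 − (5/3)·R1: [0, -10/3, -14/3, 22/3, 2]
R3 ← R3 + (37)·R2: [0, 0, 88, -104, -32]
R4 ← R4 − (6)·R2: [0, 0, -22, 26, 8]
R5 ← R5 + (10)·R2: [0, 0, 22, -26, -8]
R4 ← R4 + (1/4)·R3: [0, 0, 0, 0, 0]
R5 ← R5 − (1/4)·R3: [0, 0, 0, 0, 0]
Echelon form has 3 nonzero rows, so rank(T) = 3.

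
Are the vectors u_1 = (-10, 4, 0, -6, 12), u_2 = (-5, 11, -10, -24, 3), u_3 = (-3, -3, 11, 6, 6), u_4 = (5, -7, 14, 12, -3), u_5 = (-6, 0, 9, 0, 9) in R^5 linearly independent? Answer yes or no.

no

Form the matrix with these vectors as rows and row reduce.
R2 ← R2 − (1/2)·R1: [0, 9, -10, -21, -3]
R3 ← R3 − (3/10)·R1: [0, -21/5, 11, 39/5, 12/5]
R4 ← R4 + (1/2)·R1: [0, -5, 14, 9, 3]
R5 ← R5 − (3/5)·R1: [0, -12/5, 9, 18/5, 9/5]
R3 ← R3 + (7/15)·R2: [0, 0, 19/3, -2, 1]
R4 ← R4 + (5/9)·R2: [0, 0, 76/9, -8/3, 4/3]
R5 ← R5 + (4/15)·R2: [0, 0, 19/3, -2, 1]
R4 ← R4 − (4/3)·R3: [0, 0, 0, 0, 0]
R5 ← R5 − R3: [0, 0, 0, 0, 0]
3 nonzero rows, so the 5 vectors span a space of dimension 3.
Since 3 < 5, the vectors are linearly dependent.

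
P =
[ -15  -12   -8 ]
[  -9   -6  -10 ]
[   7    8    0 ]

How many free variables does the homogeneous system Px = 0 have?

Row reduce to echelon form.
R2 ← R2 − (3/5)·R1: [0, 6/5, -26/5]
R3 ← R3 + (7/15)·R1: [0, 12/5, -56/15]
R3 ← R3 − (2)·R2: [0, 0, 20/3]
3 nonzero rows, so rank(P) = 3.
P has 3 columns; by rank–nullity, nullity = 3 − 3 = 0.

0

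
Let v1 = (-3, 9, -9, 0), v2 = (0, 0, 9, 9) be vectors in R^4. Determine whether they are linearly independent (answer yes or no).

Form the matrix with these vectors as rows and row reduce.
2 nonzero rows, so the 2 vectors span a space of dimension 2.
Since 2 = 2, the vectors are linearly independent.

yes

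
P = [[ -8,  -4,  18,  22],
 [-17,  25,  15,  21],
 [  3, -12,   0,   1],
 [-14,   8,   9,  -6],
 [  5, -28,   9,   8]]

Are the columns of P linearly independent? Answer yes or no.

yes

Row reduce P to echelon form.
R2 ← R2 − (17/8)·R1: [0, 67/2, -93/4, -103/4]
R3 ← R3 + (3/8)·R1: [0, -27/2, 27/4, 37/4]
R4 ← R4 − (7/4)·R1: [0, 15, -45/2, -89/2]
R5 ← R5 + (5/8)·R1: [0, -61/2, 81/4, 87/4]
R3 ← R3 + (27/67)·R2: [0, 0, -351/134, -151/134]
R4 ← R4 − (30/67)·R2: [0, 0, -810/67, -2209/67]
R5 ← R5 + (61/67)·R2: [0, 0, -123/134, -227/134]
R4 ← R4 − (60/13)·R3: [0, 0, 0, -361/13]
R5 ← R5 − (41/117)·R3: [0, 0, 0, -152/117]
R5 ← R5 − (8/171)·R4: [0, 0, 0, 0]
4 pivots among 4 columns.
Every column is a pivot column, so the columns are linearly independent.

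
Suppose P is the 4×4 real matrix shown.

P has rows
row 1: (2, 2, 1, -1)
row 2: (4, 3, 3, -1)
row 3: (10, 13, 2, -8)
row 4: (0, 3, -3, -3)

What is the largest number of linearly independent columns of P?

2

Row reduce to echelon form.
R2 ← R2 − (2)·R1: [0, -1, 1, 1]
R3 ← R3 − (5)·R1: [0, 3, -3, -3]
R3 ← R3 + (3)·R2: [0, 0, 0, 0]
R4 ← R4 + (3)·R2: [0, 0, 0, 0]
Echelon form has 2 nonzero rows, so rank(P) = 2.
The rank gives the maximum number of linearly independent columns: 2.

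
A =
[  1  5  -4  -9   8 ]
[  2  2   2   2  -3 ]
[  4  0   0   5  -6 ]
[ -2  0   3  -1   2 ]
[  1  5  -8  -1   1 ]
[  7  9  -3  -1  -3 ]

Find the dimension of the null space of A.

0

Row reduce to echelon form.
R2 ← R2 − (2)·R1: [0, -8, 10, 20, -19]
R3 ← R3 − (4)·R1: [0, -20, 16, 41, -38]
R4 ← R4 + (2)·R1: [0, 10, -5, -19, 18]
R5 ← R5 − R1: [0, 0, -4, 8, -7]
R6 ← R6 − (7)·R1: [0, -26, 25, 62, -59]
R3 ← R3 − (5/2)·R2: [0, 0, -9, -9, 19/2]
R4 ← R4 + (5/4)·R2: [0, 0, 15/2, 6, -23/4]
R6 ← R6 − (13/4)·R2: [0, 0, -15/2, -3, 11/4]
R4 ← R4 + (5/6)·R3: [0, 0, 0, -3/2, 13/6]
R5 ← R5 − (4/9)·R3: [0, 0, 0, 12, -101/9]
R6 ← R6 − (5/6)·R3: [0, 0, 0, 9/2, -31/6]
R5 ← R5 + (8)·R4: [0, 0, 0, 0, 55/9]
R6 ← R6 + (3)·R4: [0, 0, 0, 0, 4/3]
R6 ← R6 − (12/55)·R5: [0, 0, 0, 0, 0]
5 nonzero rows, so rank(A) = 5.
A has 5 columns; by rank–nullity, nullity = 5 − 5 = 0.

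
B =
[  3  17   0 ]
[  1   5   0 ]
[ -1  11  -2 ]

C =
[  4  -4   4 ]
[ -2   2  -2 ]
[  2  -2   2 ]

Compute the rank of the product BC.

1

First compute BC:
[[-22,  22, -22],
 [ -6,   6,  -6],
 [-30,  30, -30]]
Now row reduce the product.
R2 ← R2 − (3/11)·R1: [0, 0, 0]
R3 ← R3 − (15/11)·R1: [0, 0, 0]
1 nonzero row, so rank(BC) = 1.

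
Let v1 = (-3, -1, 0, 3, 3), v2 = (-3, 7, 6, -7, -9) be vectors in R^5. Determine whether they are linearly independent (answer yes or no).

yes

Form the matrix with these vectors as rows and row reduce.
R2 ← R2 − R1: [0, 8, 6, -10, -12]
2 nonzero rows, so the 2 vectors span a space of dimension 2.
Since 2 = 2, the vectors are linearly independent.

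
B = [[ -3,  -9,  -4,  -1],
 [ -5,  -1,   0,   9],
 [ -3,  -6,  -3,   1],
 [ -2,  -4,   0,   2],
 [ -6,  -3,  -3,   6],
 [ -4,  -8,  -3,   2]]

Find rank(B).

Row reduce to echelon form.
R2 ← R2 − (5/3)·R1: [0, 14, 20/3, 32/3]
R3 ← R3 − R1: [0, 3, 1, 2]
R4 ← R4 − (2/3)·R1: [0, 2, 8/3, 8/3]
R5 ← R5 − (2)·R1: [0, 15, 5, 8]
R6 ← R6 − (4/3)·R1: [0, 4, 7/3, 10/3]
R3 ← R3 − (3/14)·R2: [0, 0, -3/7, -2/7]
R4 ← R4 − (1/7)·R2: [0, 0, 12/7, 8/7]
R5 ← R5 − (15/14)·R2: [0, 0, -15/7, -24/7]
R6 ← R6 − (2/7)·R2: [0, 0, 3/7, 2/7]
R4 ← R4 + (4)·R3: [0, 0, 0, 0]
R5 ← R5 − (5)·R3: [0, 0, 0, -2]
R6 ← R6 + R3: [0, 0, 0, 0]
Swap R4 ↔ R5
Echelon form has 4 nonzero rows, so rank(B) = 4.

4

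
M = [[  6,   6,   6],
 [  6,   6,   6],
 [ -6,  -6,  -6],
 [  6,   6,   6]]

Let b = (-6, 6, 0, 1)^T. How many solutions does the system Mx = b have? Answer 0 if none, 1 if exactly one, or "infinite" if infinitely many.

Row reduce the augmented matrix [M | b].
R2 ← R2 − R1: [0, 0, 0, 12]
R3 ← R3 + R1: [0, 0, 0, -6]
R4 ← R4 − R1: [0, 0, 0, 7]
R3 ← R3 + (1/2)·R2: [0, 0, 0, 0]
R4 ← R4 − (7/12)·R2: [0, 0, 0, 0]
The echelon form has 2 nonzero rows; the last pivot sits in the augmented column, so rank(M) = 1 but rank([M|b]) = 2.
Since the ranks differ, the system is inconsistent.
It has no solutions.

0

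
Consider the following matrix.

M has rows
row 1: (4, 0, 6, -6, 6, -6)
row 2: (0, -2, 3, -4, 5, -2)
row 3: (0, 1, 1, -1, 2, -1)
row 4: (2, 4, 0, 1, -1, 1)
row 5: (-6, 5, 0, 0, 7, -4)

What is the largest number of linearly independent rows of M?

Row reduce to echelon form.
R4 ← R4 − (1/2)·R1: [0, 4, -3, 4, -4, 4]
R5 ← R5 + (3/2)·R1: [0, 5, 9, -9, 16, -13]
R3 ← R3 + (1/2)·R2: [0, 0, 5/2, -3, 9/2, -2]
R4 ← R4 + (2)·R2: [0, 0, 3, -4, 6, 0]
R5 ← R5 + (5/2)·R2: [0, 0, 33/2, -19, 57/2, -18]
R4 ← R4 − (6/5)·R3: [0, 0, 0, -2/5, 3/5, 12/5]
R5 ← R5 − (33/5)·R3: [0, 0, 0, 4/5, -6/5, -24/5]
R5 ← R5 + (2)·R4: [0, 0, 0, 0, 0, 0]
Echelon form has 4 nonzero rows, so rank(M) = 4.
The rank gives the maximum number of linearly independent rows: 4.

4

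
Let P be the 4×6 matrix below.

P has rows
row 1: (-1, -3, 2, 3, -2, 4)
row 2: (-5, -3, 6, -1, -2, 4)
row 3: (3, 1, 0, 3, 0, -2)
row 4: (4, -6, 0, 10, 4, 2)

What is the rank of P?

Row reduce to echelon form.
R2 ← R2 − (5)·R1: [0, 12, -4, -16, 8, -16]
R3 ← R3 + (3)·R1: [0, -8, 6, 12, -6, 10]
R4 ← R4 + (4)·R1: [0, -18, 8, 22, -4, 18]
R3 ← R3 + (2/3)·R2: [0, 0, 10/3, 4/3, -2/3, -2/3]
R4 ← R4 + (3/2)·R2: [0, 0, 2, -2, 8, -6]
R4 ← R4 − (3/5)·R3: [0, 0, 0, -14/5, 42/5, -28/5]
Echelon form has 4 nonzero rows, so rank(P) = 4.

4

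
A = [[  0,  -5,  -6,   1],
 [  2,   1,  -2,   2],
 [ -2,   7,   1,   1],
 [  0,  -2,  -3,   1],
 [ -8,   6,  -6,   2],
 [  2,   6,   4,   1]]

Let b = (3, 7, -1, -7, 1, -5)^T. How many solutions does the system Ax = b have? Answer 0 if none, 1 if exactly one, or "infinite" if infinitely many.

0

Row reduce the augmented matrix [A | b].
Swap R1 ↔ R2
R3 ← R3 + R1: [0, 8, -1, 3, 6]
R5 ← R5 + (4)·R1: [0, 10, -14, 10, 29]
R6 ← R6 − R1: [0, 5, 6, -1, -12]
R3 ← R3 + (8/5)·R2: [0, 0, -53/5, 23/5, 54/5]
R4 ← R4 − (2/5)·R2: [0, 0, -3/5, 3/5, -41/5]
R5 ← R5 + (2)·R2: [0, 0, -26, 12, 35]
R6 ← R6 + R2: [0, 0, 0, 0, -9]
R4 ← R4 − (3/53)·R3: [0, 0, 0, 18/53, -467/53]
R5 ← R5 − (130/53)·R3: [0, 0, 0, 38/53, 451/53]
R5 ← R5 − (19/9)·R4: [0, 0, 0, 0, 244/9]
R6 ← R6 + (81/244)·R5: [0, 0, 0, 0, 0]
The echelon form has 5 nonzero rows; the last pivot sits in the augmented column, so rank(A) = 4 but rank([A|b]) = 5.
Since the ranks differ, the system is inconsistent.
It has no solutions.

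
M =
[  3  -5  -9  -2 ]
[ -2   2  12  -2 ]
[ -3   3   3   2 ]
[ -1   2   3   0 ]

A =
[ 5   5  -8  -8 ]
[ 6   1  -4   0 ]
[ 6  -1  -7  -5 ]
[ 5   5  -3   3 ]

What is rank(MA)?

First compute MA:
[[-79,   9,  65,  15],
 [ 64, -30, -70, -50],
 [ 31,  -5, -15,  15],
 [ 25,  -6, -21,  -7]]
Now row reduce the product.
R2 ← R2 + (64/79)·R1: [0, -1794/79, -1370/79, -2990/79]
R3 ← R3 + (31/79)·R1: [0, -116/79, 830/79, 1650/79]
R4 ← R4 + (25/79)·R1: [0, -249/79, -34/79, -178/79]
R3 ← R3 − (58/897)·R2: [0, 0, 10430/897, 70/3]
R4 ← R4 − (83/598)·R2: [0, 0, 591/299, 3]
R4 ← R4 − (1773/10430)·R3: [0, 0, 0, -144/149]
4 nonzero rows, so rank(MA) = 4.

4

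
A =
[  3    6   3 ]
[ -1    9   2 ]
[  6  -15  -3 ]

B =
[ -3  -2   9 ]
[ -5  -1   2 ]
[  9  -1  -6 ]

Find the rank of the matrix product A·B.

3

First compute AB:
[[-12, -15,  21],
 [-24,  -9,  -3],
 [ 30,   6,  42]]
Now row reduce the product.
R2 ← R2 − (2)·R1: [0, 21, -45]
R3 ← R3 + (5/2)·R1: [0, -63/2, 189/2]
R3 ← R3 + (3/2)·R2: [0, 0, 27]
3 nonzero rows, so rank(AB) = 3.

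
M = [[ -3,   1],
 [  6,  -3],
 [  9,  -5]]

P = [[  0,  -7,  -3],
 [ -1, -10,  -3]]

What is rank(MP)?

2

First compute MP:
[[ -1,  11,   6],
 [  3, -12,  -9],
 [  5, -13, -12]]
Now row reduce the product.
R2 ← R2 + (3)·R1: [0, 21, 9]
R3 ← R3 + (5)·R1: [0, 42, 18]
R3 ← R3 − (2)·R2: [0, 0, 0]
2 nonzero rows, so rank(MP) = 2.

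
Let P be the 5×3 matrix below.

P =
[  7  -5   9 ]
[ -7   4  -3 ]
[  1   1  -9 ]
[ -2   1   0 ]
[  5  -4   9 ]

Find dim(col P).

2

Row reduce to echelon form.
R2 ← R2 + R1: [0, -1, 6]
R3 ← R3 − (1/7)·R1: [0, 12/7, -72/7]
R4 ← R4 + (2/7)·R1: [0, -3/7, 18/7]
R5 ← R5 − (5/7)·R1: [0, -3/7, 18/7]
R3 ← R3 + (12/7)·R2: [0, 0, 0]
R4 ← R4 − (3/7)·R2: [0, 0, 0]
R5 ← R5 − (3/7)·R2: [0, 0, 0]
Echelon form has 2 nonzero rows, so rank(P) = 2.
The column space has dimension equal to the rank: 2.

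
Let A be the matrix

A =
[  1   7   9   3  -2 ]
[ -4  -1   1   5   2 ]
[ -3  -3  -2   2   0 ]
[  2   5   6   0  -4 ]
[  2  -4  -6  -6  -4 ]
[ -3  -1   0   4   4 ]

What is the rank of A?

Row reduce to echelon form.
R2 ← R2 + (4)·R1: [0, 27, 37, 17, -6]
R3 ← R3 + (3)·R1: [0, 18, 25, 11, -6]
R4 ← R4 − (2)·R1: [0, -9, -12, -6, 0]
R5 ← R5 − (2)·R1: [0, -18, -24, -12, 0]
R6 ← R6 + (3)·R1: [0, 20, 27, 13, -2]
R3 ← R3 − (2/3)·R2: [0, 0, 1/3, -1/3, -2]
R4 ← R4 + (1/3)·R2: [0, 0, 1/3, -1/3, -2]
R5 ← R5 + (2/3)·R2: [0, 0, 2/3, -2/3, -4]
R6 ← R6 − (20/27)·R2: [0, 0, -11/27, 11/27, 22/9]
R4 ← R4 − R3: [0, 0, 0, 0, 0]
R5 ← R5 − (2)·R3: [0, 0, 0, 0, 0]
R6 ← R6 + (11/9)·R3: [0, 0, 0, 0, 0]
Echelon form has 3 nonzero rows, so rank(A) = 3.

3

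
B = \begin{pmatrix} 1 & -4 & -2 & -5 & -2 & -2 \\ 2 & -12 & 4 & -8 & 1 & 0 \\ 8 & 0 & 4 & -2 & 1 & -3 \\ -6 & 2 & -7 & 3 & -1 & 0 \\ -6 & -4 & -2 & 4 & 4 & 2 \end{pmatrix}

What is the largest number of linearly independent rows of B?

4

Row reduce to echelon form.
R2 ← R2 − (2)·R1: [0, -4, 8, 2, 5, 4]
R3 ← R3 − (8)·R1: [0, 32, 20, 38, 17, 13]
R4 ← R4 + (6)·R1: [0, -22, -19, -27, -13, -12]
R5 ← R5 + (6)·R1: [0, -28, -14, -26, -8, -10]
R3 ← R3 + (8)·R2: [0, 0, 84, 54, 57, 45]
R4 ← R4 − (11/2)·R2: [0, 0, -63, -38, -81/2, -34]
R5 ← R5 − (7)·R2: [0, 0, -70, -40, -43, -38]
R4 ← R4 + (3/4)·R3: [0, 0, 0, 5/2, 9/4, -1/4]
R5 ← R5 + (5/6)·R3: [0, 0, 0, 5, 9/2, -1/2]
R5 ← R5 − (2)·R4: [0, 0, 0, 0, 0, 0]
Echelon form has 4 nonzero rows, so rank(B) = 4.
The rank gives the maximum number of linearly independent rows: 4.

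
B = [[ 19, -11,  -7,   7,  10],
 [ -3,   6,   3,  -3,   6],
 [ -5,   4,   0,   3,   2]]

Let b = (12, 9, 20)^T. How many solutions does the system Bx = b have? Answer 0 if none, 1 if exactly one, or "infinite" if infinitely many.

Row reduce the augmented matrix [B | b].
R2 ← R2 + (3/19)·R1: [0, 81/19, 36/19, -36/19, 144/19, 207/19]
R3 ← R3 + (5/19)·R1: [0, 21/19, -35/19, 92/19, 88/19, 440/19]
R3 ← R3 − (7/27)·R2: [0, 0, -7/3, 16/3, 8/3, 61/3]
The echelon form has 3 nonzero rows, and every pivot lies in the first 5 columns, so rank(B) = rank([B|b]) = 3.
The system is consistent.
rank = 3 < 5 unknowns, so there are infinitely many solutions.

infinite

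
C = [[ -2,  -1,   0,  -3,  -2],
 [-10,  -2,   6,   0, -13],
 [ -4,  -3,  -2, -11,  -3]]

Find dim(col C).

Row reduce to echelon form.
R2 ← R2 − (5)·R1: [0, 3, 6, 15, -3]
R3 ← R3 − (2)·R1: [0, -1, -2, -5, 1]
R3 ← R3 + (1/3)·R2: [0, 0, 0, 0, 0]
Echelon form has 2 nonzero rows, so rank(C) = 2.
The column space has dimension equal to the rank: 2.

2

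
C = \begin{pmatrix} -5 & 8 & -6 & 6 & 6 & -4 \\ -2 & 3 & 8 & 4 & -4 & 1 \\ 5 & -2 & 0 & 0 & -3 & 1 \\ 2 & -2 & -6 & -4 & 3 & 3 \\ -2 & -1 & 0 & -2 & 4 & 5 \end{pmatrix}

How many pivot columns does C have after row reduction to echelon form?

5

Row reduce to echelon form.
R2 ← R2 − (2/5)·R1: [0, -1/5, 52/5, 8/5, -32/5, 13/5]
R3 ← R3 + R1: [0, 6, -6, 6, 3, -3]
R4 ← R4 + (2/5)·R1: [0, 6/5, -42/5, -8/5, 27/5, 7/5]
R5 ← R5 − (2/5)·R1: [0, -21/5, 12/5, -22/5, 8/5, 33/5]
R3 ← R3 + (30)·R2: [0, 0, 306, 54, -189, 75]
R4 ← R4 + (6)·R2: [0, 0, 54, 8, -33, 17]
R5 ← R5 − (21)·R2: [0, 0, -216, -38, 136, -48]
R4 ← R4 − (3/17)·R3: [0, 0, 0, -26/17, 6/17, 64/17]
R5 ← R5 + (12/17)·R3: [0, 0, 0, 2/17, 44/17, 84/17]
R5 ← R5 + (1/13)·R4: [0, 0, 0, 0, 34/13, 68/13]
Echelon form has 5 nonzero rows, so rank(C) = 5.
Each nonzero row contributes one pivot column: 5 pivot columns.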